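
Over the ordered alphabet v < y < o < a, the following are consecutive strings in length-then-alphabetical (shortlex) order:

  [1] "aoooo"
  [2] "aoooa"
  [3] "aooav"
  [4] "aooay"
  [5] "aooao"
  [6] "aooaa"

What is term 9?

aoavo

Stepping forward 3 times from aooaa: aooaa → aoavv → aoavy, then the target.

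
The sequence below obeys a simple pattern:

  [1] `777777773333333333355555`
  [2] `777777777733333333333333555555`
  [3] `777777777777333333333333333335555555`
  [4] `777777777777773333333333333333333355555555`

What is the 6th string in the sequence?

Each string has the form 7^{2n+2} 3^{3n+2} 5^{n+2}, where the shown terms are n = 3, 4, 5, 6.
At n = 8 the blocks have lengths 18, 26, 10.

777777777777777777333333333333333333333333335555555555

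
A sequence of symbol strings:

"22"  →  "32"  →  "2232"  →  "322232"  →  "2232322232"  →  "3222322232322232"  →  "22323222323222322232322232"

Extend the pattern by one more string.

From term 3 onward, concatenate the second-to-last term with the last: 22·32 = 2232, 32·2232 = 322232, …
So term 8 is 3222322232322232·22323222323222322232322232.

322232223232223222323222323222322232322232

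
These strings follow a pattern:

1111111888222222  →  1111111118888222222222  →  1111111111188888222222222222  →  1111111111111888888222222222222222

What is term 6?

Each string has the form 1^{2n+3} 8^{n+1} 2^{3n}, where the shown terms are n = 2, 3, 4, 5.
Setting n = 7 gives 17, 8, 21 characters in each block.

1111111111111111188888888222222222222222222222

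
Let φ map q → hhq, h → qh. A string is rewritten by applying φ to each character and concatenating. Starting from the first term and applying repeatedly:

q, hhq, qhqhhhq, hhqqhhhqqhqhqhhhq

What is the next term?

qhqhhhqhhqqhqhqhhhqhhqqhhhqqhhhqqhqhqhhhq

Replace each of the 17 characters of hhqqhhhqqhqhqhhhq in place — qh qh hhq hhq qh qh qh hhq hhq qh hhq qh hhq qh qh qh hhq — and concatenate.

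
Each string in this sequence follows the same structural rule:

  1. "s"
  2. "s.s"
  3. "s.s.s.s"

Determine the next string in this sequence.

Each string is two copies of the previous one joined by '.'.
Doubling s.s.s.s with '.' between the halves:

s.s.s.s.s.s.s.s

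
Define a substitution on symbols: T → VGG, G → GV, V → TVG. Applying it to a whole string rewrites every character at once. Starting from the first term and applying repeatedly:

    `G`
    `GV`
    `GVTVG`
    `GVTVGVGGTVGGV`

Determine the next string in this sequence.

Rewriting the 13 symbols of GVTVGVGGTVGGV one by one yields GV TVG VGG TVG GV TVG GV GV VGG TVG GV GV TVG; concatenated:

GVTVGVGGTVGGVTVGGVGVVGGTVGGVGVTVG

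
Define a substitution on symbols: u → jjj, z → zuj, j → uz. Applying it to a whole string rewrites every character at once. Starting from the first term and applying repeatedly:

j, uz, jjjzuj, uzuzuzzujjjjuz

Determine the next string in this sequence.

jjjzujjjjzujjjjzujzujjjjuzuzuzuzjjjzuj

Replace each of the 14 characters of uzuzuzzujjjjuz in place — jjj zuj jjj zuj jjj zuj zuj jjj uz uz uz uz jjj zuj — and concatenate.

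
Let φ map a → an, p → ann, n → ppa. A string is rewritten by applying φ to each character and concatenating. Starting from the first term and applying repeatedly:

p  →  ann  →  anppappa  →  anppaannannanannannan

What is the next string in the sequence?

Rewriting the 21 symbols of anppaannannanannannan one by one yields an ppa ann ann an an ppa ppa an ppa ppa an ppa an ppa ppa an ppa ppa an ppa; concatenated:

anppaannannananppappaanppappaanppaanppappaanppappaanppa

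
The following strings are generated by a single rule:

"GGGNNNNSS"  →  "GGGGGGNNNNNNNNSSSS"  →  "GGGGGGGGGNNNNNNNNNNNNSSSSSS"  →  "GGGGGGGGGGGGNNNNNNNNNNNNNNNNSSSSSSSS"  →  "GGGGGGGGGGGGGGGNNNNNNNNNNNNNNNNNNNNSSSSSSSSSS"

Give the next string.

GGGGGGGGGGGGGGGGGGNNNNNNNNNNNNNNNNNNNNNNNNSSSSSSSSSSSS

Each string has the form G^{3n} N^{4n} S^{2n} (n = 1, 2, …).
Setting n = 6 gives 18, 24, 12 characters in each block.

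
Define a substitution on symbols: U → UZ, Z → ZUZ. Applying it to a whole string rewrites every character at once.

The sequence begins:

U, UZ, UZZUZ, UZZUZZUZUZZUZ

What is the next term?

Applying the rule to each of the 13 symbols of UZZUZZUZUZZUZ gives the pieces UZ ZUZ ZUZ UZ ZUZ ZUZ UZ ZUZ UZ ZUZ ZUZ UZ ZUZ, which concatenate to the answer.

UZZUZZUZUZZUZZUZUZZUZUZZUZZUZUZZUZ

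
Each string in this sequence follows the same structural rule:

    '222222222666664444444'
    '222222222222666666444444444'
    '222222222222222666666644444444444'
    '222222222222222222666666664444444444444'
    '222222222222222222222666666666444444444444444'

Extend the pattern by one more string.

222222222222222222222222666666666644444444444444444

Term n consists of 3n 2's, followed by n+2 6's, followed by 2n+1 4's, where the shown terms are n = 3, 4, 5, 6, 7.
Setting n = 8 gives 24, 10, 17 characters in each block.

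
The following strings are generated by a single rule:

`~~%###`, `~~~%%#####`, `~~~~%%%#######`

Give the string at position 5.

~~~~~~%%%%%###########

The n-th term is n+1 ~'s then n %'s then 2n+1 #'s (n = 1, 2, …).
Setting n = 5 gives 6, 5, 11 characters in each block.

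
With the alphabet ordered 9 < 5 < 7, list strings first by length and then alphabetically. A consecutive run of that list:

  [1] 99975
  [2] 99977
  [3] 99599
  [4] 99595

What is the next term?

Find the rightmost character of 99595 below 7, bump it to the next letter, and reset everything to its right to 9.

99597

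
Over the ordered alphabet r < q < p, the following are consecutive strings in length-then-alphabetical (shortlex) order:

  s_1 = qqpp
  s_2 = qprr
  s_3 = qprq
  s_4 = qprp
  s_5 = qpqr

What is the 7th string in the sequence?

qpqp

Advancing 2 positions from qpqr through qpqr → qpqq reaches term 7.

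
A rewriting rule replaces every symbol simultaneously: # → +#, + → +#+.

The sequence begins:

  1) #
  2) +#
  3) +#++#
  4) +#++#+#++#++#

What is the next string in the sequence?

Rewriting the 13 symbols of +#++#+#++#++# one by one yields +#+ +# +#+ +#+ +# +#+ +# +#+ +#+ +# +#+ +#+ +#; concatenated:

+#++#+#++#++#+#++#+#++#++#+#++#++#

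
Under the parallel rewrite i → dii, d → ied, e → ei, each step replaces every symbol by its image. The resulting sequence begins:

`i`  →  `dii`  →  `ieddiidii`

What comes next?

Rewriting each symbol of ieddiidii: i→dii, e→ei, d→ied, d→ied, i→dii, i→dii, d→ied, i→dii, i→dii, which concatenates to dii ei ied ied dii dii ied dii dii.

diieiiedieddiidiiieddiidii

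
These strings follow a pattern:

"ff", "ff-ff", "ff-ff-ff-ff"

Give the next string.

Every step duplicates the string with '-' between the halves.
So the next term is two copies of ff-ff-ff-ff with '-' between the halves.

ff-ff-ff-ff-ff-ff-ff-ff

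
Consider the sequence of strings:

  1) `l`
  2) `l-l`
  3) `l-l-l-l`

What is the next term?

s(k+1) = s(k)·-·s(k) — each term doubles the last with '-' between the halves.
One more doubling of l-l-l-l gives the answer.

l-l-l-l-l-l-l-l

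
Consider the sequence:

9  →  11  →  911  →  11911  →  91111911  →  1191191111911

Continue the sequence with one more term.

From term 3 onward, concatenate the second-to-last term with the last: 9·11 = 911, 11·911 = 11911, …
The next term joins 91111911 and 1191191111911.

911119111191191111911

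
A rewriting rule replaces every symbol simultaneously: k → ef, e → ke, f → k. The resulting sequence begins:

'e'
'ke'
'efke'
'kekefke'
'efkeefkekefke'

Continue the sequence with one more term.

Replace each of the 13 characters of efkeefkekefke in place — ke k ef ke ke k ef ke ef ke k ef ke — and concatenate.

kekefkekekefkeefkekefke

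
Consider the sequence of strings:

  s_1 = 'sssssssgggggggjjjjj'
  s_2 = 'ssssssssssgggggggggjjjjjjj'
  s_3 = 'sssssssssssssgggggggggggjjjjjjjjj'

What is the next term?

ssssssssssssssssgggggggggggggjjjjjjjjjjj

Term n consists of 3n+1 s's, followed by 2n+3 g's, followed by 2n+1 j's, where the shown terms are n = 2, 3, 4.
For the next term, n = 5, so the run lengths are 16, 13, 11.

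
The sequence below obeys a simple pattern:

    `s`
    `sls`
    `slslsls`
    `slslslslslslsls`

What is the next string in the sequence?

slslslslslslslslslslslslslslsls

Each string is two copies of the previous one joined by 'l'.
One more doubling of slslslslslslsls gives the answer.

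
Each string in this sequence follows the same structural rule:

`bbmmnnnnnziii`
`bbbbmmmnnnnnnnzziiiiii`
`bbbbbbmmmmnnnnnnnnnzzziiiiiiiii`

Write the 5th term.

bbbbbbbbbbmmmmmmnnnnnnnnnnnnnzzzzziiiiiiiiiiiiiii

Term n consists of 2n b's, followed by n+1 m's, followed by 2n+3 n's, followed by n z's, followed by 3n i's (n = 1, 2, …).
At n = 5 the blocks have lengths 10, 6, 13, 5, 15.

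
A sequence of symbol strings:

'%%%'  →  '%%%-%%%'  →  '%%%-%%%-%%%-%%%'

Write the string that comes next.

Every step duplicates the string with '-' between the halves.
So the next term is two copies of %%%-%%%-%%%-%%% with '-' between the halves.

%%%-%%%-%%%-%%%-%%%-%%%-%%%-%%%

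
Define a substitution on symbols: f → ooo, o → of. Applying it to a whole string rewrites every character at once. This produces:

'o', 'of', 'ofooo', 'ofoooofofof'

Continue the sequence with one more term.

Rewriting each symbol of ofoooofofof: o→of, f→ooo, o→of, o→of, o→of, o→of, f→ooo, o→of, f→ooo, o→of, f→ooo, which concatenates to of ooo of of of of ooo of ooo of ooo.

ofoooofofofofoooofoooofooo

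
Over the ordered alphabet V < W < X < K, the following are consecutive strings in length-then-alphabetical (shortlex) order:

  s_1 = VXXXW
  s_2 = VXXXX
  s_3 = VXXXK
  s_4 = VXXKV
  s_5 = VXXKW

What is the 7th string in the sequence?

Stepping forward 2 times from VXXKW: VXXKW → VXXKX, then the target.

VXXKK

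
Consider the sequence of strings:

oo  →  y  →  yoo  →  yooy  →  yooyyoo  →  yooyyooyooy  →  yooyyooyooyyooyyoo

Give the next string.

yooyyooyooyyooyyooyooyyooyooy

Each term (from the third on) is the previous term followed by the one before it: term 3 = y·oo = yoo.
So term 8 is yooyyooyooyyooyyoo·yooyyooyooy.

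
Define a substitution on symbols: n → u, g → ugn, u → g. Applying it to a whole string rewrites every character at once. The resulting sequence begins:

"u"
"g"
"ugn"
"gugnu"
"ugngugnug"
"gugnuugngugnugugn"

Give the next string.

Applying the rule to each of the 17 symbols of gugnuugngugnugugn gives the pieces ugn g ugn u g g ugn u ugn g ugn u g ugn g ugn u, which concatenate to the answer.

ugngugnuggugnuugngugnugugngugnu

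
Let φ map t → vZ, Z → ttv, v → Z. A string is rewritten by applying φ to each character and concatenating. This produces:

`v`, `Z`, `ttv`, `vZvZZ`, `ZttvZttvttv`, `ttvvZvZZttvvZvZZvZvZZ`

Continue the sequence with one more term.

vZvZZZttvZttvttvvZvZZZttvZttvttvZttvZttvttv

Replace each of the 21 characters of ttvvZvZZttvvZvZZvZvZZ in place — vZ vZ Z Z ttv Z ttv ttv vZ vZ Z Z ttv Z ttv ttv Z ttv Z ttv ttv — and concatenate.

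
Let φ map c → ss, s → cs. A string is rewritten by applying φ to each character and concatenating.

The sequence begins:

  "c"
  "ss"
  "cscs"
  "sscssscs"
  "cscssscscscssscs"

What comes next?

Applying the rule to each of the 16 symbols of cscssscscscssscs gives the pieces ss cs ss cs cs cs ss cs ss cs ss cs cs cs ss cs, which concatenate to the answer.

sscssscscscssscssscssscscscssscs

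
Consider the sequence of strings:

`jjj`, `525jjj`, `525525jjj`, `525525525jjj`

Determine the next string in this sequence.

Every step adds 525 at the front: s(k+1) = 525·s(k).
Applying this once more to 525525525jjj:

525525525525jjj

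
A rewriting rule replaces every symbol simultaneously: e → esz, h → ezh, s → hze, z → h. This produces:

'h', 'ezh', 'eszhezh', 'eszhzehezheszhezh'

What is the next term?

Rewriting the 17 symbols of eszhzehezheszhezh one by one yields esz hze h ezh h esz ezh esz h ezh esz hze h ezh esz h ezh; concatenated:

eszhzehezhheszezheszhezheszhzehezheszhezh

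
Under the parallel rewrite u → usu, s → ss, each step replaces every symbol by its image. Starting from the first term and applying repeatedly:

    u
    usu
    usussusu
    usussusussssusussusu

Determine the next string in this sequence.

Applying the rule to each of the 20 symbols of usussusussssusussusu gives the pieces usu ss usu ss ss usu ss usu ss ss ss ss usu ss usu ss ss usu ss usu, which concatenate to the answer.

usussusussssusussusussssssssusussusussssusussusu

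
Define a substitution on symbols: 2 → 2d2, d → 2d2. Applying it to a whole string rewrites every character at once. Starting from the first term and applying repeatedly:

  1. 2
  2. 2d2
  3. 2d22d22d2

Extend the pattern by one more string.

Apply φ to 2d22d22d2 symbol by symbol: 2→2d2, d→2d2, 2→2d2, 2→2d2, d→2d2, 2→2d2, 2→2d2, d→2d2, 2→2d2; joined: 2d2 2d2 2d2 2d2 2d2 2d2 2d2 2d2 2d2.

2d22d22d22d22d22d22d22d22d2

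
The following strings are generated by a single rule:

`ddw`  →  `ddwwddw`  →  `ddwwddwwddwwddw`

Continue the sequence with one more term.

Every step duplicates the string with 'w' between the halves.
Doubling ddwwddwwddwwddw with 'w' between the halves:

ddwwddwwddwwddwwddwwddwwddwwddw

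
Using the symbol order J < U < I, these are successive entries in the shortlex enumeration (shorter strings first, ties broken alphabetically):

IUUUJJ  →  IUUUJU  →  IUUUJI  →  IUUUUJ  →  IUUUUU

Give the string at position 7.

IUUUIJ

Advancing 2 positions from IUUUUU through IUUUUU → IUUUUI reaches term 7.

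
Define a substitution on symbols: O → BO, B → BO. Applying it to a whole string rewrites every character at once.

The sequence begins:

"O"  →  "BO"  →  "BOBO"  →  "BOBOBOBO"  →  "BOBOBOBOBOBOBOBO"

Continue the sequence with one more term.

φ(BOBOBOBOBOBOBOBO) expands symbol-by-symbol to BO BO BO BO BO BO BO BO BO BO BO BO BO BO BO BO; joining the 16 pieces gives the next term.

BOBOBOBOBOBOBOBOBOBOBOBOBOBOBOBO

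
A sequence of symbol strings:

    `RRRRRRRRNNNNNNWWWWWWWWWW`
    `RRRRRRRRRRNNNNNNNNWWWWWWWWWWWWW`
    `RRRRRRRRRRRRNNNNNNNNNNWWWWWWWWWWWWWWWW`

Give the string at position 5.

Term n consists of 2n+2 R's, followed by 2n N's, followed by 3n+1 W's, where the shown terms are n = 3, 4, 5.
Setting n = 7 gives 16, 14, 22 characters in each block.

RRRRRRRRRRRRRRRRNNNNNNNNNNNNNNWWWWWWWWWWWWWWWWWWWWWW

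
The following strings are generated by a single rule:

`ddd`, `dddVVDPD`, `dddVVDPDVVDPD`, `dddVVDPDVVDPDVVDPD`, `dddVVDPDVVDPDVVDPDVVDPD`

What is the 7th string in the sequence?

Every step adds VVDPD to the end: s(k+1) = s(k)·VVDPD.
From dddVVDPDVVDPDVVDPDVVDPD, 2 further steps: dddVVDPDVVDPDVVDPDVVDPD → dddVVDPDVVDPDVVDPDVVDPDVVDPD → (answer).

dddVVDPDVVDPDVVDPDVVDPDVVDPDVVDPD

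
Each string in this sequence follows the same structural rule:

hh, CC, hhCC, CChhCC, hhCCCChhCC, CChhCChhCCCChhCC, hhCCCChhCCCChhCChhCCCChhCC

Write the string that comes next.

From term 3 onward, concatenate the second-to-last term with the last: hh·CC = hhCC, CC·hhCC = CChhCC, …
Continuing: CChhCChhCCCChhCC · hhCCCChhCCCChhCChhCCCChhCC gives term 8.

CChhCChhCCCChhCChhCCCChhCCCChhCChhCCCChhCC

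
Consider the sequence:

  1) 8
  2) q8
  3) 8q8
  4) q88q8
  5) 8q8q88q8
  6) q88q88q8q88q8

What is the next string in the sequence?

8q8q88q8q88q88q8q88q8

From term 3 onward, concatenate the second-to-last term with the last: 8·q8 = 8q8, q8·8q8 = q88q8, …
Continuing: 8q8q88q8 · q88q88q8q88q8 gives term 7.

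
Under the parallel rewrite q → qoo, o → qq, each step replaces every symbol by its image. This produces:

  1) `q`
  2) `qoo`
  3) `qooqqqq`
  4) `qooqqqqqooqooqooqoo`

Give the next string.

qooqqqqqooqooqooqooqooqqqqqooqqqqqooqqqqqooqqqq

φ(qooqqqqqooqooqooqoo) expands symbol-by-symbol to qoo qq qq qoo qoo qoo qoo qoo qq qq qoo qq qq qoo qq qq qoo qq qq; joining the 19 pieces gives the next term.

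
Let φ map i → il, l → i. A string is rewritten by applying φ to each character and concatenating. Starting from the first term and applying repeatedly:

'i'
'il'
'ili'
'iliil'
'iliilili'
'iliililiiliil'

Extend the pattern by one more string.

Applying the rule to each of the 13 symbols of iliililiiliil gives the pieces il i il il i il i il il i il il i, which concatenate to the answer.

iliililiiliililiilili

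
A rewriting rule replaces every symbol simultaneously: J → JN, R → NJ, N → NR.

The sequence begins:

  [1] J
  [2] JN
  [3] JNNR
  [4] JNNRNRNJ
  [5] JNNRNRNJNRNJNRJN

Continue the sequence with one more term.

JNNRNRNJNRNJNRJNNRNJNRJNNRNJJNNR

Applying the rule to each of the 16 symbols of JNNRNRNJNRNJNRJN gives the pieces JN NR NR NJ NR NJ NR JN NR NJ NR JN NR NJ JN NR, which concatenate to the answer.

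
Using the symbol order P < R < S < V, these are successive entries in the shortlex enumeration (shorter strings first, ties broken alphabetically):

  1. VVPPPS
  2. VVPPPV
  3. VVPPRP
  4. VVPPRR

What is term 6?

Stepping forward 2 times from VVPPRR: VVPPRR → VVPPRS, then the target.

VVPPRV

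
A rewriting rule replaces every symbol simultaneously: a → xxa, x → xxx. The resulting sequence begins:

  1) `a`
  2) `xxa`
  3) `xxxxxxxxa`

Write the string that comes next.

Expanding xxxxxxxxa: x→xxx, x→xxx, x→xxx, x→xxx, x→xxx, x→xxx, x→xxx, x→xxx, a→xxa. Concatenated: xxx xxx xxx xxx xxx xxx xxx xxx xxa.

xxxxxxxxxxxxxxxxxxxxxxxxxxa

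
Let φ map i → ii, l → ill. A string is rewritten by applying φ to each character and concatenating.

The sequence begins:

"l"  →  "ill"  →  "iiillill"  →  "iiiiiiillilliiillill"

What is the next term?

Replace each of the 20 characters of iiiiiiillilliiillill in place — ii ii ii ii ii ii ii ill ill ii ill ill ii ii ii ill ill ii ill ill — and concatenate.

iiiiiiiiiiiiiiillilliiillilliiiiiiillilliiillill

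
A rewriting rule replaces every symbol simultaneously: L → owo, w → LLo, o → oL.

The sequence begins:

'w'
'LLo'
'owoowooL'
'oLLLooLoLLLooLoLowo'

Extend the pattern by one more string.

oLowoowoowooLoLowooLowoowoowooLoLowooLowooLLLooL

φ(oLLLooLoLLLooLoLowo) expands symbol-by-symbol to oL owo owo owo oL oL owo oL owo owo owo oL oL owo oL owo oL LLo oL; joining the 19 pieces gives the next term.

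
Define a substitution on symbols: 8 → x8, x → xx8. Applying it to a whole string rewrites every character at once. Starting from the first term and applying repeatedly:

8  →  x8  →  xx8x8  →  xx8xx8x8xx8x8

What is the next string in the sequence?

Replace each of the 13 characters of xx8xx8x8xx8x8 in place — xx8 xx8 x8 xx8 xx8 x8 xx8 x8 xx8 xx8 x8 xx8 x8 — and concatenate.

xx8xx8x8xx8xx8x8xx8x8xx8xx8x8xx8x8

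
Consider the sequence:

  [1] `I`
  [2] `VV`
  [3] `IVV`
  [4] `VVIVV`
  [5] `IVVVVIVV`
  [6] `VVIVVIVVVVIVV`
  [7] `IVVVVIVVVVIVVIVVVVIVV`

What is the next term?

VVIVVIVVVVIVVIVVVVIVVVVIVVIVVVVIVV

From term 3 onward, concatenate the second-to-last term with the last: I·VV = IVV, VV·IVV = VVIVV, …
Continuing: VVIVVIVVVVIVV · IVVVVIVVVVIVVIVVVVIVV gives term 8.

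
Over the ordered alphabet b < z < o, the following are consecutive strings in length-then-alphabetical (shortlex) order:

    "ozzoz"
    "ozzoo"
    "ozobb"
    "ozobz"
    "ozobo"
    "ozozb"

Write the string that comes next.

Treat ozozb as a base-3 numeral over the given alphabet and add one, carrying through any trailing o's.

ozozz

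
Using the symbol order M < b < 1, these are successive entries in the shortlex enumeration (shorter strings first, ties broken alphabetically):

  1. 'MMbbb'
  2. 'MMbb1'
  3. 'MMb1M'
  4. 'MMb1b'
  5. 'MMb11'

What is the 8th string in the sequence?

Advancing 3 positions from MMb11 through MMb11 → MM1MM → MM1Mb reaches term 8.

MM1M1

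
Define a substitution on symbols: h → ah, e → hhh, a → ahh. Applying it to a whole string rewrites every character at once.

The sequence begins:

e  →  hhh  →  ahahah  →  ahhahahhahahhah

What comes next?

ahhahahahhahahhahahahhahahhahahahhah

φ(ahhahahhahahhah) expands symbol-by-symbol to ahh ah ah ahh ah ahh ah ah ahh ah ahh ah ah ahh ah; joining the 15 pieces gives the next term.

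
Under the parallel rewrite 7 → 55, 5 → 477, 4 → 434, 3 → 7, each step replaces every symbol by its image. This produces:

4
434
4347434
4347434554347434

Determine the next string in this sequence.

43474345543474344774774347434554347434

Applying the rule to each of the 16 symbols of 4347434554347434 gives the pieces 434 7 434 55 434 7 434 477 477 434 7 434 55 434 7 434, which concatenate to the answer.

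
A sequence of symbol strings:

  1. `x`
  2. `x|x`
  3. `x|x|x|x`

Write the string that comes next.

Every step duplicates the string with '|' between the halves.
One more doubling of x|x|x|x gives the answer.

x|x|x|x|x|x|x|x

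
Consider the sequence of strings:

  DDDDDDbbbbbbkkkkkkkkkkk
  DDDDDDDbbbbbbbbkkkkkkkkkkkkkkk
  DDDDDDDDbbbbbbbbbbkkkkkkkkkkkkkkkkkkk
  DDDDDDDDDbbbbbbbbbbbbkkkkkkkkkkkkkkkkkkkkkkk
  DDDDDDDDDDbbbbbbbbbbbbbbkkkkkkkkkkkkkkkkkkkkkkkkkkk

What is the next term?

DDDDDDDDDDDbbbbbbbbbbbbbbbbkkkkkkkkkkkkkkkkkkkkkkkkkkkkkkk

Term n consists of n+3 D's, followed by 2n b's, followed by 4n-1 k's, where the shown terms are n = 3, 4, 5, 6, 7.
At n = 8 the blocks have lengths 11, 16, 31.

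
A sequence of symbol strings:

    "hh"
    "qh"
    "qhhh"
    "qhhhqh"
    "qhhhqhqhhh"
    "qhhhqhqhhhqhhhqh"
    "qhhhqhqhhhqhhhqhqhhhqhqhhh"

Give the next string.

qhhhqhqhhhqhhhqhqhhhqhqhhhqhhhqhqhhhqhhhqh

This is a Fibonacci-style word recurrence s(k) = s(k−1)·s(k−2): e.g. qh·hh = qhhh.
The next term joins qhhhqhqhhhqhhhqhqhhhqhqhhh and qhhhqhqhhhqhhhqh.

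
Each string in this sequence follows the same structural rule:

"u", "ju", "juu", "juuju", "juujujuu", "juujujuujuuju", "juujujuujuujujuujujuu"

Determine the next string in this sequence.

juujujuujuujujuujujuujuujujuujuuju

Each term (from the third on) is the previous term followed by the one before it: term 3 = ju·u = juu.
So term 8 is juujujuujuujujuujujuu·juujujuujuuju.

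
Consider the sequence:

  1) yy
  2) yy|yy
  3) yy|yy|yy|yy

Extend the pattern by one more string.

Every step duplicates the string with '|' between the halves.
Doubling yy|yy|yy|yy with '|' between the halves:

yy|yy|yy|yy|yy|yy|yy|yy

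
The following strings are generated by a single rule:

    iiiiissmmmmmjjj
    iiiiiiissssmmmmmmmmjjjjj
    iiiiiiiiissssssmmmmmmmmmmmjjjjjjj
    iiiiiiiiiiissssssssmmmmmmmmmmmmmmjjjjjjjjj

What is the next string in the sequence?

Each string has the form i^{2n+3} s^{2n} m^{3n+2} j^{2n+1} (n = 1, 2, …).
For the next term, n = 5, so the run lengths are 13, 10, 17, 11.

iiiiiiiiiiiiissssssssssmmmmmmmmmmmmmmmmmjjjjjjjjjjj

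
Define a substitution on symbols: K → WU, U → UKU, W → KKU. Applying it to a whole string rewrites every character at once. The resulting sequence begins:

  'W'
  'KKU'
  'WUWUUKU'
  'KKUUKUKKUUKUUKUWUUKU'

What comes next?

WUWUUKUUKUWUUKUWUWUUKUUKUWUUKUUKUWUUKUKKUUKUUKUWUUKU

Replace each of the 20 characters of KKUUKUKKUUKUUKUWUUKU in place — WU WU UKU UKU WU UKU WU WU UKU UKU WU UKU UKU WU UKU KKU UKU UKU WU UKU — and concatenate.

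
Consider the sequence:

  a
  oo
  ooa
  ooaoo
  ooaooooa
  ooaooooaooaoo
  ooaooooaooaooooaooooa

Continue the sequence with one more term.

From term 3 onward, concatenate the last term with the second-to-last: oo·a = ooa, ooa·oo = ooaoo, …
Continuing: ooaooooaooaooooaooooa · ooaooooaooaoo gives term 8.

ooaooooaooaooooaooooaooaooooaooaoo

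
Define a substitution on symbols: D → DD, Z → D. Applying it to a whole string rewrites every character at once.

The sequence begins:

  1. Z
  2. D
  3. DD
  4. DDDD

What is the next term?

Expanding DDDD: D→DD, D→DD, D→DD, D→DD. Concatenated: DD DD DD DD.

DDDDDDDD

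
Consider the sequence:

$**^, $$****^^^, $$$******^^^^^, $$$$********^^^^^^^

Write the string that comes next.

Each string has the form $^{n} *^{2n} ^^{2n-1} (n = 1, 2, …).
For the next term, n = 5, so the run lengths are 5, 10, 9.

$$$$$**********^^^^^^^^^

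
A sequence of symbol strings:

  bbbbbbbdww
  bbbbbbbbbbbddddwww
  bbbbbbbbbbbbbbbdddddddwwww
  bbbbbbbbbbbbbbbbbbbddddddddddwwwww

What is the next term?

bbbbbbbbbbbbbbbbbbbbbbbdddddddddddddwwwwww

Reading off run lengths: b runs 7, 11, 15, 19; d runs 1, 4, 7, 10; w runs 2, 3, 4, 5 — each is linear in n (n = 1, 2, …).
For the next term, n = 5, so the run lengths are 23, 13, 6.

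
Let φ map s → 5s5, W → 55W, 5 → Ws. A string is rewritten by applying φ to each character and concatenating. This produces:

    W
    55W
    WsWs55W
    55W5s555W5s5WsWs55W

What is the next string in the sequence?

Rewriting the 19 symbols of 55W5s555W5s5WsWs55W one by one yields Ws Ws 55W Ws 5s5 Ws Ws Ws 55W Ws 5s5 Ws 55W 5s5 55W 5s5 Ws Ws 55W; concatenated:

WsWs55WWs5s5WsWsWs55WWs5s5Ws55W5s555W5s5WsWs55W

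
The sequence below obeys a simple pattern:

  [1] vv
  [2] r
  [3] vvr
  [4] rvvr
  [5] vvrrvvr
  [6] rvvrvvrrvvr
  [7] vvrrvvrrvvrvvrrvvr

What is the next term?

Each term (from the third on) is the two preceding terms concatenated in order: term 3 = vv·r = vvr.
Continuing: rvvrvvrrvvr · vvrrvvrrvvrvvrrvvr gives term 8.

rvvrvvrrvvrvvrrvvrrvvrvvrrvvr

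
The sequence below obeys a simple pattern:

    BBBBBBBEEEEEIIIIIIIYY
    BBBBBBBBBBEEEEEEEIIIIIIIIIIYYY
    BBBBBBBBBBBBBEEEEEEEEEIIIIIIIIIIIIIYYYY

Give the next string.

Each string has the form B^{3n+1} E^{2n+1} I^{3n+1} Y^{n}, where the shown terms are n = 2, 3, 4.
For the next term, n = 5, so the run lengths are 16, 11, 16, 5.

BBBBBBBBBBBBBBBBEEEEEEEEEEEIIIIIIIIIIIIIIIIYYYYY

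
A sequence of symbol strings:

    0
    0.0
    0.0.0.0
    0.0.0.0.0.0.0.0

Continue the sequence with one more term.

s(k+1) = s(k)·.·s(k) — each term doubles the last with '.' between the halves.
Doubling 0.0.0.0.0.0.0.0 with '.' between the halves:

0.0.0.0.0.0.0.0.0.0.0.0.0.0.0.0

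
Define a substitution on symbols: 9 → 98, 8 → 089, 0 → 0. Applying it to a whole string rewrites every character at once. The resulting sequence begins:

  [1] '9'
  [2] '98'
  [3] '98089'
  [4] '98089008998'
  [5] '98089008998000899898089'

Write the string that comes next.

Replace each of the 23 characters of 98089008998000899898089 in place — 98 089 0 089 98 0 0 089 98 98 089 0 0 0 089 98 98 089 98 089 0 089 98 — and concatenate.

98089008998000899898089000089989808998089008998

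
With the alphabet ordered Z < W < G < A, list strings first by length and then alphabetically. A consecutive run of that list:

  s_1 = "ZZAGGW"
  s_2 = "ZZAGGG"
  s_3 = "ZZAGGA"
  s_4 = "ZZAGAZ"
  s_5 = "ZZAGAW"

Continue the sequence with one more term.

The successor of ZZAGAW increments the rightmost position that isn't already A and resets every position after it to Z.

ZZAGAG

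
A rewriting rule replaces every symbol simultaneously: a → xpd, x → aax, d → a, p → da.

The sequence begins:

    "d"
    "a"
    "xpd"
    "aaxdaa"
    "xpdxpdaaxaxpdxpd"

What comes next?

Rewriting the 16 symbols of xpdxpdaaxaxpdxpd one by one yields aax da a aax da a xpd xpd aax xpd aax da a aax da a; concatenated:

aaxdaaaaxdaaxpdxpdaaxxpdaaxdaaaaxdaa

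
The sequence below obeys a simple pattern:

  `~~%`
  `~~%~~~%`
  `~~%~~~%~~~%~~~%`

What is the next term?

s(k+1) = s(k)·~·s(k) — each term doubles the last with '~' between the halves.
Doubling ~~%~~~%~~~%~~~% with '~' between the halves:

~~%~~~%~~~%~~~%~~~%~~~%~~~%~~~%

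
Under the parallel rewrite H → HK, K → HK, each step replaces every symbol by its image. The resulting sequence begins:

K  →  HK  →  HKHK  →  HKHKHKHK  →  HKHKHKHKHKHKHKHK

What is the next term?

Rewriting the 16 symbols of HKHKHKHKHKHKHKHK one by one yields HK HK HK HK HK HK HK HK HK HK HK HK HK HK HK HK; concatenated:

HKHKHKHKHKHKHKHKHKHKHKHKHKHKHKHK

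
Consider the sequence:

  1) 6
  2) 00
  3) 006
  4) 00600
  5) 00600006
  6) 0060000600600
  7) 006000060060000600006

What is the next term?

From term 3 onward, concatenate the last term with the second-to-last: 00·6 = 006, 006·00 = 00600, …
Continuing: 006000060060000600006 · 0060000600600 gives term 8.

0060000600600006000060060000600600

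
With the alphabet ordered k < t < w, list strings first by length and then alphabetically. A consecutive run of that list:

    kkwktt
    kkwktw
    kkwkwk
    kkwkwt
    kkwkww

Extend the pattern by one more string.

kkwtkk

The successor of kkwkww increments the rightmost position that isn't already w and resets every position after it to k.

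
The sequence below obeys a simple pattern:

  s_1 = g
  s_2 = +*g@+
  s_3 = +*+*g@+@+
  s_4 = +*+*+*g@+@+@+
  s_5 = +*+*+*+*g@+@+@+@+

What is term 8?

s(k+1) = +*·s(k)·@+, so each term gains +* as a prefix and @+ as a suffix.
From +*+*+*+*g@+@+@+@+, 3 further steps: +*+*+*+*g@+@+@+@+ → +*+*+*+*+*g@+@+@+@+@+ → +*+*+*+*+*+*g@+@+@+@+@+@+ → (answer).

+*+*+*+*+*+*+*g@+@+@+@+@+@+@+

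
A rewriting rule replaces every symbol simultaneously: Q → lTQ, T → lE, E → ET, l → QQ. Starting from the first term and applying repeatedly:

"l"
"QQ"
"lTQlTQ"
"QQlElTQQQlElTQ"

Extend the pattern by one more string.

lTQlTQQQETQQlElTQlTQlTQQQETQQlElTQ

Replace each of the 14 characters of QQlElTQQQlElTQ in place — lTQ lTQ QQ ET QQ lE lTQ lTQ lTQ QQ ET QQ lE lTQ — and concatenate.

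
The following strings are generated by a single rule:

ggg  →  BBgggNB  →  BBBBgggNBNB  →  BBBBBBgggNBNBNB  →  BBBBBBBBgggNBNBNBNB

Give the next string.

BBBBBBBBBBgggNBNBNBNBNB

Every step adds BB to the front and NB to the end of the previous string.
One more step from BBBBBBBBgggNBNBNBNB gives the answer.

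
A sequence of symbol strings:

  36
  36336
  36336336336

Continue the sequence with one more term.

36336336336336336336336

Each string is two copies of the previous one joined by '3'.
So the next term is two copies of 36336336336 with '3' between the halves.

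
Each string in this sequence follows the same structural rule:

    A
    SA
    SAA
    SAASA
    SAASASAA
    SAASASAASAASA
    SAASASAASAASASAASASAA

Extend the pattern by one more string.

Each term (from the third on) is the previous term followed by the one before it: term 3 = SA·A = SAA.
The next term joins SAASASAASAASASAASASAA and SAASASAASAASA.

SAASASAASAASASAASASAASAASASAASAASA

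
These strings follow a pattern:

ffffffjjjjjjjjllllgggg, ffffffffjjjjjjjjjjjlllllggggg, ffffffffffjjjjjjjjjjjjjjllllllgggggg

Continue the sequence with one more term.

ffffffffffffjjjjjjjjjjjjjjjjjlllllllggggggg

Reading off run lengths: f runs 6, 8, 10; j runs 8, 11, 14; l runs 4, 5, 6; g runs 4, 5, 6 — each is linear in n, where the shown terms are n = 3, 4, 5.
At n = 6 the blocks have lengths 12, 17, 7, 7.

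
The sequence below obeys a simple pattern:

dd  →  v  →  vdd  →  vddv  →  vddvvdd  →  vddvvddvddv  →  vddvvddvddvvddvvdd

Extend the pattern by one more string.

vddvvddvddvvddvvddvddvvddvddv

From term 3 onward, concatenate the last term with the second-to-last: v·dd = vdd, vdd·v = vddv, …
So term 8 is vddvvddvddvvddvvdd·vddvvddvddv.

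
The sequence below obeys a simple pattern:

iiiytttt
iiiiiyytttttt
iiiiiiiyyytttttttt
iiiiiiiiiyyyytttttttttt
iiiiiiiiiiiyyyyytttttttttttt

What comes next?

iiiiiiiiiiiiiyyyyyytttttttttttttt

Each string has the form i^{2n+1} y^{n} t^{2n+2} (n = 1, 2, …).
Setting n = 6 gives 13, 6, 14 characters in each block.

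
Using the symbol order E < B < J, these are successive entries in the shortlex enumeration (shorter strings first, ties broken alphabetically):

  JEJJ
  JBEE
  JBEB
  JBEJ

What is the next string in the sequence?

JBBE

Find the rightmost character of JBEJ below J, bump it to the next letter, and reset everything to its right to E.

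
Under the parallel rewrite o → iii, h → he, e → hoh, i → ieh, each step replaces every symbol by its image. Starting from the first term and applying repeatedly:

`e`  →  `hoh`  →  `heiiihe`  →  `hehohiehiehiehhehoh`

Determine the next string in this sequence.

Rewriting the 19 symbols of hehohiehiehiehhehoh one by one yields he hoh he iii he ieh hoh he ieh hoh he ieh hoh he he hoh he iii he; concatenated:

hehohheiiiheiehhohheiehhohheiehhohhehehohheiiihe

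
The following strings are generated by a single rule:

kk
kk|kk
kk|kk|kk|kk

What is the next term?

Every step duplicates the string with '|' between the halves.
One more doubling of kk|kk|kk|kk gives the answer.

kk|kk|kk|kk|kk|kk|kk|kk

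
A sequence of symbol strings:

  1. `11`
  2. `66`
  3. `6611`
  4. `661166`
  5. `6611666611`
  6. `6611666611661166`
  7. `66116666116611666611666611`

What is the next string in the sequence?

Each term (from the third on) is the previous term followed by the one before it: term 3 = 66·11 = 6611.
So term 8 is 66116666116611666611666611·6611666611661166.

661166661166116666116666116611666611661166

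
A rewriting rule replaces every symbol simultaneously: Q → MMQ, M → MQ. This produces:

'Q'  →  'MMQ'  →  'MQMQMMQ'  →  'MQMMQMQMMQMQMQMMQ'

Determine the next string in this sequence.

MQMMQMQMQMMQMQMMQMQMQMMQMQMMQMQMMQMQMQMMQ

φ(MQMMQMQMMQMQMQMMQ) expands symbol-by-symbol to MQ MMQ MQ MQ MMQ MQ MMQ MQ MQ MMQ MQ MMQ MQ MMQ MQ MQ MMQ; joining the 17 pieces gives the next term.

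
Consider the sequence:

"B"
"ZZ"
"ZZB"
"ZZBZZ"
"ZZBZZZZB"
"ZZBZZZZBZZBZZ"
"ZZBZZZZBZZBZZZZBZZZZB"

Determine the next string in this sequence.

ZZBZZZZBZZBZZZZBZZZZBZZBZZZZBZZBZZ

From term 3 onward, concatenate the last term with the second-to-last: ZZ·B = ZZB, ZZB·ZZ = ZZBZZ, …
So term 8 is ZZBZZZZBZZBZZZZBZZZZB·ZZBZZZZBZZBZZ.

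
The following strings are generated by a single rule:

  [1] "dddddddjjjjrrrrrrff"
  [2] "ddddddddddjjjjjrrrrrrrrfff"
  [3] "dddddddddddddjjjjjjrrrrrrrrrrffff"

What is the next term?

Each string has the form d^{3n+1} j^{n+2} r^{2n+2} f^{n}, where the shown terms are n = 2, 3, 4.
For the next term, n = 5, so the run lengths are 16, 7, 12, 5.

ddddddddddddddddjjjjjjjrrrrrrrrrrrrfffff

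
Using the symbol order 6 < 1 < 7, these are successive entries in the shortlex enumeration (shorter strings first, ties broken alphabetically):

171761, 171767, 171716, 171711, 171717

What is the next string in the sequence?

171776

Find the rightmost character of 171717 below 7, bump it to the next letter, and reset everything to its right to 6.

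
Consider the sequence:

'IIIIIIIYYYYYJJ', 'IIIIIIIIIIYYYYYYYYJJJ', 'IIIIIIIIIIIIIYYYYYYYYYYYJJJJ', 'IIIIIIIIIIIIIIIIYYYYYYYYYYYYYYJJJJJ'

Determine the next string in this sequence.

Term n consists of 3n+1 I's, followed by 3n-1 Y's, followed by n J's, where the shown terms are n = 2, 3, 4, 5.
For the next term, n = 6, so the run lengths are 19, 17, 6.

IIIIIIIIIIIIIIIIIIIYYYYYYYYYYYYYYYYYJJJJJJ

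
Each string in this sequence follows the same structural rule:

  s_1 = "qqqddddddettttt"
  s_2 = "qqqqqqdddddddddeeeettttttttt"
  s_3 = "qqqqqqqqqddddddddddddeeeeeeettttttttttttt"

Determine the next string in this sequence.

qqqqqqqqqqqqdddddddddddddddeeeeeeeeeettttttttttttttttt

Term n consists of 3n q's, followed by 3n+3 d's, followed by 3n-2 e's, followed by 4n+1 t's (n = 1, 2, …).
Setting n = 4 gives 12, 15, 10, 17 characters in each block.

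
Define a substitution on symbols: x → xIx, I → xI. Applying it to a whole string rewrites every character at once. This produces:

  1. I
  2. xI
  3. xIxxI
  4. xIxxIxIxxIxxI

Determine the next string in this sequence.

Rewriting the 13 symbols of xIxxIxIxxIxxI one by one yields xIx xI xIx xIx xI xIx xI xIx xIx xI xIx xIx xI; concatenated:

xIxxIxIxxIxxIxIxxIxIxxIxxIxIxxIxxI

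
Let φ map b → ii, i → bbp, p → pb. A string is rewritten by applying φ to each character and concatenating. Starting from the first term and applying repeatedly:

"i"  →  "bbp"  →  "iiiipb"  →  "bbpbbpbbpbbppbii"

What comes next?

Applying the rule to each of the 16 symbols of bbpbbpbbpbbppbii gives the pieces ii ii pb ii ii pb ii ii pb ii ii pb pb ii bbp bbp, which concatenate to the answer.

iiiipbiiiipbiiiipbiiiipbpbiibbpbbp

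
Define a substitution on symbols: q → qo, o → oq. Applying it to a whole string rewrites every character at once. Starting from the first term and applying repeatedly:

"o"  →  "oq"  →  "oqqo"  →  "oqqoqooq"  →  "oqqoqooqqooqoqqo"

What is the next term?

Applying the rule to each of the 16 symbols of oqqoqooqqooqoqqo gives the pieces oq qo qo oq qo oq oq qo qo oq oq qo oq qo qo oq, which concatenate to the answer.

oqqoqooqqooqoqqoqooqoqqooqqoqooq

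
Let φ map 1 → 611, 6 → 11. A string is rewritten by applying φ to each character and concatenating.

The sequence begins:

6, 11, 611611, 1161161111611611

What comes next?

Rewriting the 16 symbols of 1161161111611611 one by one yields 611 611 11 611 611 11 611 611 611 611 11 611 611 11 611 611; concatenated:

61161111611611116116116116111161161111611611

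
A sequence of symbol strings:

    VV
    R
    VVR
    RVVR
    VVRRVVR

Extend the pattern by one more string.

RVVRVVRRVVR

This is a Fibonacci-style word recurrence s(k) = s(k−2)·s(k−1): e.g. VV·R = VVR.
The next term joins RVVR and VVRRVVR.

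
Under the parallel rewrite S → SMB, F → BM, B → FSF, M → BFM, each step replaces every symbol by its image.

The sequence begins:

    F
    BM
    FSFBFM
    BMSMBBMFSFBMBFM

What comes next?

Replace each of the 15 characters of BMSMBBMFSFBMBFM in place — FSF BFM SMB BFM FSF FSF BFM BM SMB BM FSF BFM FSF BM BFM — and concatenate.

FSFBFMSMBBFMFSFFSFBFMBMSMBBMFSFBFMFSFBMBFM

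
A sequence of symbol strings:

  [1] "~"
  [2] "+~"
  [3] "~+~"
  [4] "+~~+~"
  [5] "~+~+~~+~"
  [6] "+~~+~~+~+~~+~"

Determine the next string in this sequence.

Each term (from the third on) is the two preceding terms concatenated in order: term 3 = ~·+~ = ~+~.
Continuing: ~+~+~~+~ · +~~+~~+~+~~+~ gives term 7.

~+~+~~+~+~~+~~+~+~~+~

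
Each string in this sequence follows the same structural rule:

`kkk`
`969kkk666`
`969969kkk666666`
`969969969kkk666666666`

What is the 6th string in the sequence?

969969969969969kkk666666666666666

s(k+1) = 969·s(k)·666, so each term gains 969 as a prefix and 666 as a suffix.
From 969969969kkk666666666, 2 further steps: 969969969kkk666666666 → 969969969969kkk666666666666 → (answer).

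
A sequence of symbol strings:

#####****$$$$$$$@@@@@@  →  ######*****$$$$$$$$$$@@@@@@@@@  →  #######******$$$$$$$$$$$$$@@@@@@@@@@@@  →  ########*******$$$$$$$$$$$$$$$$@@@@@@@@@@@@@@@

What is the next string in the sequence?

#########********$$$$$$$$$$$$$$$$$$$@@@@@@@@@@@@@@@@@@

Each string has the form #^{n+3} *^{n+2} $^{3n+1} @^{3n}, where the shown terms are n = 2, 3, 4, 5.
Setting n = 6 gives 9, 8, 19, 18 characters in each block.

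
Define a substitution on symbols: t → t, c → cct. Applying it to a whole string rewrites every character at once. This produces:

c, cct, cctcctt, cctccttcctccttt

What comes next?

cctccttcctcctttcctccttcctcctttt

Applying the rule to each of the 15 symbols of cctccttcctccttt gives the pieces cct cct t cct cct t t cct cct t cct cct t t t, which concatenate to the answer.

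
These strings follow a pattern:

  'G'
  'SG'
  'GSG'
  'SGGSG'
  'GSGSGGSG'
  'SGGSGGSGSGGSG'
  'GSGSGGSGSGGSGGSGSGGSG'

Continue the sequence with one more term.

SGGSGGSGSGGSGGSGSGGSGSGGSGGSGSGGSG

This is a Fibonacci-style word recurrence s(k) = s(k−2)·s(k−1): e.g. G·SG = GSG.
The next term joins SGGSGGSGSGGSG and GSGSGGSGSGGSGGSGSGGSG.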